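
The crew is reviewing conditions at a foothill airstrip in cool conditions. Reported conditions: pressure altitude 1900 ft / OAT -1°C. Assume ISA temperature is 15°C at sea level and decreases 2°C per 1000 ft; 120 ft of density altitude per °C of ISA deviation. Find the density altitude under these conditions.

436 ft

ISA temperature at 1900 ft = 15 − 2 × (1900/1000) = 11.2°C.
ISA deviation = -1 − 11.2 = -12.2°C.
Density altitude = 1900 + 120 × (-12.2) = 1900 + (-1464) = 436 ft.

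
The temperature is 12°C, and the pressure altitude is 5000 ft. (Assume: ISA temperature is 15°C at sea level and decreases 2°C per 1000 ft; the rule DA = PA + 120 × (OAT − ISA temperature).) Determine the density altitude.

5840 ft

ISA temperature at 5000 ft = 15 − 2 × (5000/1000) = 5°C.
ISA deviation = 12 − 5 = +7°C.
Density altitude = 5000 + 120 × (7) = 5000 + (+840) = 5840 ft.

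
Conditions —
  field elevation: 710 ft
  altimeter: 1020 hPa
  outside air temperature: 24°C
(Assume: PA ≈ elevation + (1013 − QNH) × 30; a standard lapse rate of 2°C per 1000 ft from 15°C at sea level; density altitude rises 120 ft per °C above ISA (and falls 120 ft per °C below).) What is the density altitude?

Pressure altitude = 710 + (1013 − 1020) × 30 = 710 + (-210) = 500 ft.
ISA temperature at 500 ft = 15 − 2 × (500/1000) = 14°C.
ISA deviation = 24 − 14 = +10°C.
Density altitude = 500 + 120 × (10) = 1700 ft.

1700 ft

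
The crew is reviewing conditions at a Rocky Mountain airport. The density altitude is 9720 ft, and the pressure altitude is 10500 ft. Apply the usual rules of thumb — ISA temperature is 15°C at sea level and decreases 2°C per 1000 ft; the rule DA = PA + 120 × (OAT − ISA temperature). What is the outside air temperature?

-12.5°C

Density altitude − pressure altitude = 9720 − 10500 = -780 ft.
At 120 ft/°C that is an ISA deviation of -780/120 = -6.5°C.
ISA temperature at 10500 ft = 15 − 2 × (10500/1000) = -6°C.
OAT = ISA + deviation = -6 + (-6.5) = -12.5°C.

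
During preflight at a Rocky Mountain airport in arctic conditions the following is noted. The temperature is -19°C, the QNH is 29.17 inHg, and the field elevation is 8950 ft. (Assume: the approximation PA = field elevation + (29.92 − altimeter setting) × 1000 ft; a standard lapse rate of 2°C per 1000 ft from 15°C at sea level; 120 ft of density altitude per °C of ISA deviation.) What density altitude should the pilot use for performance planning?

Pressure altitude = 8950 + (29.92 − 29.17) × 1000 = 8950 + (+750) = 9700 ft.
ISA temperature at 9700 ft = 15 − 2 × (9700/1000) = -4.4°C.
ISA deviation = -19 − (-4.4) = -14.6°C.
Density altitude = 9700 + 120 × (-14.6) = 7948 ft.

7948 ft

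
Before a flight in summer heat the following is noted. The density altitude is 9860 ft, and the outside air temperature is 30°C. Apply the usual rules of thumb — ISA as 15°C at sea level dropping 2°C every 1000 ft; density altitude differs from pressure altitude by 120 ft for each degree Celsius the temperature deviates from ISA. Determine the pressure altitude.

DA = PA + 120 × (OAT − (15 − 2·PA/1000)) = PA + 120·OAT − 1800 + 0.24·PA = 1.24·PA + 120·OAT − 1800.
So 1.24·PA = 9860 − 120 × 30 + 1800 = 8060.
PA = 8060 / 1.24 = 6500 ft.

6500 ft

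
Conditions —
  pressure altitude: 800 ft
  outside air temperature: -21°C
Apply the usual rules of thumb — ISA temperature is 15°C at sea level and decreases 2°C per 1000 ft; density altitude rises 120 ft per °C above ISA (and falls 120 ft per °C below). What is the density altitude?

ISA temperature at 800 ft = 15 − 2 × (800/1000) = 13.4°C.
ISA deviation = -21 − 13.4 = -34.4°C.
Density altitude = 800 + 120 × (-34.4) = 800 + (-4128) = -3328 ft.

-3328 ft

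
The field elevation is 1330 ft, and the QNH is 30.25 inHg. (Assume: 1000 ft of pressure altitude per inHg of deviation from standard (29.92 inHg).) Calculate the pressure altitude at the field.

1000 ft

Pressure correction = (29.92 − 30.25) × 1000 = -330 ft.
Pressure altitude = 1330 + (-330) = 1000 ft.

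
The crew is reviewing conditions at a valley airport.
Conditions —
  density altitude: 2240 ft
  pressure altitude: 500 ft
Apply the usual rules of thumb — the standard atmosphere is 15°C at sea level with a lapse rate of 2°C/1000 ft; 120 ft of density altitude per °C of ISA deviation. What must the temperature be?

28.5°C

Density altitude − pressure altitude = 2240 − 500 = +1740 ft.
At 120 ft/°C that is an ISA deviation of 1740/120 = +14.5°C.
ISA temperature at 500 ft = 15 − 2 × (500/1000) = 14°C.
OAT = ISA + deviation = 14 + (+14.5) = 28.5°C.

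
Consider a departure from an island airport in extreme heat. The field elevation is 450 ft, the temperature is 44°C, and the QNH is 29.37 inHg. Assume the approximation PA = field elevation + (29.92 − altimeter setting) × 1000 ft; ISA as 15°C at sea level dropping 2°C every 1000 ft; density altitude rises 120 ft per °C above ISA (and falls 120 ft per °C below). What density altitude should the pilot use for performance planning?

Pressure altitude = 450 + (29.92 − 29.37) × 1000 = 450 + (+550) = 1000 ft.
ISA temperature at 1000 ft = 15 − 2 × (1000/1000) = 13°C.
ISA deviation = 44 − 13 = +31°C.
Density altitude = 1000 + 120 × (31) = 4720 ft.

4720 ft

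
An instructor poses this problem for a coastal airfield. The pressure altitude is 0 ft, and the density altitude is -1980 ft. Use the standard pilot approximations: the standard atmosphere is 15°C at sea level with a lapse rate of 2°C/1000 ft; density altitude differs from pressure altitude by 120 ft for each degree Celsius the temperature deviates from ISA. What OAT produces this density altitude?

Density altitude − pressure altitude = -1980 − 0 = -1980 ft.
At 120 ft/°C that is an ISA deviation of -1980/120 = -16.5°C.
ISA temperature at 0 ft = 15 − 2 × (0/1000) = 15°C.
OAT = ISA + deviation = 15 + (-16.5) = -1.5°C.

-1.5°C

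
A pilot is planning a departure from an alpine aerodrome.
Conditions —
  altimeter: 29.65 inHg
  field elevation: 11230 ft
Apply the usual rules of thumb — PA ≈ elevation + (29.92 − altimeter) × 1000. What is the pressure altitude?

11500 ft

Pressure correction = (29.92 − 29.65) × 1000 = +270 ft.
Pressure altitude = 11230 + (+270) = 11500 ft.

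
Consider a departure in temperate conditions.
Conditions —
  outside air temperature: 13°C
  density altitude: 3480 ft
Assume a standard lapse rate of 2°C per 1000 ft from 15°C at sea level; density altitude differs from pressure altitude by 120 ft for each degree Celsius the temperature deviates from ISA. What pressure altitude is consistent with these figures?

3000 ft

DA = PA + 120 × (OAT − (15 − 2·PA/1000)) = PA + 120·OAT − 1800 + 0.24·PA = 1.24·PA + 120·OAT − 1800.
So 1.24·PA = 3480 − 120 × 13 + 1800 = 3720.
PA = 3720 / 1.24 = 3000 ft.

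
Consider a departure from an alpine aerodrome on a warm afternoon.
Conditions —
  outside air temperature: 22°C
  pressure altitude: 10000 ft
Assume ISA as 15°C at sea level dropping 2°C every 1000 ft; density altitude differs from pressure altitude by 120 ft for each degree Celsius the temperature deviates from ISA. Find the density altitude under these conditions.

13240 ft

ISA temperature at 10000 ft = 15 − 2 × (10000/1000) = -5°C.
ISA deviation = 22 − (-5) = +27°C.
Density altitude = 10000 + 120 × (27) = 10000 + (+3240) = 13240 ft.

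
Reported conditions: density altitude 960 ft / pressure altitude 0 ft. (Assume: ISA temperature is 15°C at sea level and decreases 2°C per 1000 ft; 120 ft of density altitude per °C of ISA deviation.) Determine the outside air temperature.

Density altitude − pressure altitude = 960 − 0 = +960 ft.
At 120 ft/°C that is an ISA deviation of 960/120 = +8°C.
ISA temperature at 0 ft = 15 − 2 × (0/1000) = 15°C.
OAT = ISA + deviation = 15 + (+8) = 23°C.

23°C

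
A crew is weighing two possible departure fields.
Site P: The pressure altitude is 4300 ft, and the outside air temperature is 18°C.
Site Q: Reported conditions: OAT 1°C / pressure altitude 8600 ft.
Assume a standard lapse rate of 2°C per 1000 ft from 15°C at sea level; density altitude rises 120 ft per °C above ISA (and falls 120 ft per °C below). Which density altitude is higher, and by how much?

Site P: ISA temp = 6.4°C, deviation +11.6°C, DA = 4300 + 120 × 11.6 = 5692 ft.
Site Q: ISA temp = -2.2°C, deviation +3.2°C, DA = 8600 + 120 × 3.2 = 8984 ft.
Site Q is higher by 8984 − 5692 = 3292 ft.

Site Q by 3292 ft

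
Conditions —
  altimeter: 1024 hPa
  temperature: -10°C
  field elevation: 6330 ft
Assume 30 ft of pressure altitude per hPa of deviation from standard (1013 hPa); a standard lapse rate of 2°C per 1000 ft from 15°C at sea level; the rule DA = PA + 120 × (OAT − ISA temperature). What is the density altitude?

Pressure altitude = 6330 + (1013 − 1024) × 30 = 6330 + (-330) = 6000 ft.
ISA temperature at 6000 ft = 15 − 2 × (6000/1000) = 3°C.
ISA deviation = -10 − 3 = -13°C.
Density altitude = 6000 + 120 × (-13) = 4440 ft.

4440 ft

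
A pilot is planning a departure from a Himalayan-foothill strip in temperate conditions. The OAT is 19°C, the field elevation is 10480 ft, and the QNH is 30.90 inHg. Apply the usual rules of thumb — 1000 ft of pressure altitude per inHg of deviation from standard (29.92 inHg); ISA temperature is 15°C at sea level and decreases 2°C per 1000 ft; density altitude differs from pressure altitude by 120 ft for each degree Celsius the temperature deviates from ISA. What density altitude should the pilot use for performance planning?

12260 ft

Pressure altitude = 10480 + (29.92 − 30.90) × 1000 = 10480 + (-980) = 9500 ft.
ISA temperature at 9500 ft = 15 − 2 × (9500/1000) = -4°C.
ISA deviation = 19 − (-4) = +23°C.
Density altitude = 9500 + 120 × (23) = 12260 ft.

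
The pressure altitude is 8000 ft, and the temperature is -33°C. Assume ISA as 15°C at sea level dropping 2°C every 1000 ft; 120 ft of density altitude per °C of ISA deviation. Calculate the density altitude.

ISA temperature at 8000 ft = 15 − 2 × (8000/1000) = -1°C.
ISA deviation = -33 − (-1) = -32°C.
Density altitude = 8000 + 120 × (-32) = 8000 + (-3840) = 4160 ft.

4160 ft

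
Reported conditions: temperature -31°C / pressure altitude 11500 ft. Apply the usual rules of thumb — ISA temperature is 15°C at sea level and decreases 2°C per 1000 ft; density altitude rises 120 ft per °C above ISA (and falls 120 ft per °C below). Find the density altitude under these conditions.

ISA temperature at 11500 ft = 15 − 2 × (11500/1000) = -8°C.
ISA deviation = -31 − (-8) = -23°C.
Density altitude = 11500 + 120 × (-23) = 11500 + (-2760) = 8740 ft.

8740 ft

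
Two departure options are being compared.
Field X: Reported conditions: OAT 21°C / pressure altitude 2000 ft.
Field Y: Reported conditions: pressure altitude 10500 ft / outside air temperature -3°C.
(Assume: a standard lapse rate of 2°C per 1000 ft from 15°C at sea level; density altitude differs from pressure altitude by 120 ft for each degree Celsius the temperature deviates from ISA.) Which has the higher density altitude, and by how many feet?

Field X: ISA temp = 11°C, deviation +10°C, DA = 2000 + 120 × 10 = 3200 ft.
Field Y: ISA temp = -6°C, deviation +3°C, DA = 10500 + 120 × 3 = 10860 ft.
Field Y is higher by 10860 − 3200 = 7660 ft.

Field Y by 7660 ft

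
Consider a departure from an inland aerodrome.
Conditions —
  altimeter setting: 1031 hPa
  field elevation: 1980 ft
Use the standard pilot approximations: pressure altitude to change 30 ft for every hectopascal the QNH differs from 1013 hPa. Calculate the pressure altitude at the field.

Pressure correction = (1013 − 1031) × 30 = -540 ft.
Pressure altitude = 1980 + (-540) = 1440 ft.

1440 ft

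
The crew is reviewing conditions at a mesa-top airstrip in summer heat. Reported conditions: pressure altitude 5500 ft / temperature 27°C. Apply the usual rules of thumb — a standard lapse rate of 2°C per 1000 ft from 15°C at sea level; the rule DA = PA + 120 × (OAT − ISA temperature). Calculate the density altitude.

8260 ft

ISA temperature at 5500 ft = 15 − 2 × (5500/1000) = 4°C.
ISA deviation = 27 − 4 = +23°C.
Density altitude = 5500 + 120 × (23) = 5500 + (+2760) = 8260 ft.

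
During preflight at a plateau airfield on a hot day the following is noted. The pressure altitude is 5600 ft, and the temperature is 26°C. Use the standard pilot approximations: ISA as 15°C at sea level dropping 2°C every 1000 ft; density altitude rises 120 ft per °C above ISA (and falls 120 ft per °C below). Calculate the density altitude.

ISA temperature at 5600 ft = 15 − 2 × (5600/1000) = 3.8°C.
ISA deviation = 26 − 3.8 = +22.2°C.
Density altitude = 5600 + 120 × (22.2) = 5600 + (+2664) = 8264 ft.

8264 ft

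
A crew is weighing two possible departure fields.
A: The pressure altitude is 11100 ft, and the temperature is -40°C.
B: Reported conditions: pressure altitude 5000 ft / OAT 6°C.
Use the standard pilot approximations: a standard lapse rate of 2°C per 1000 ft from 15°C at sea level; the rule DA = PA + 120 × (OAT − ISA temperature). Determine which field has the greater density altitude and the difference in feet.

A: ISA temp = -7.2°C, deviation -32.8°C, DA = 11100 + 120 × (-32.8) = 7164 ft.
B: ISA temp = 5°C, deviation +1°C, DA = 5000 + 120 × 1 = 5120 ft.
A is higher by 7164 − 5120 = 2044 ft.

A by 2044 ft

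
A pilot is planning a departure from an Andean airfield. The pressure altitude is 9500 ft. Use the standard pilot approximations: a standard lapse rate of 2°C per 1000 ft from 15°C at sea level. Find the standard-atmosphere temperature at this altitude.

-4°C

ISA temperature = 15 − 2 × (9500/1000) = 15 − 19 = -4°C.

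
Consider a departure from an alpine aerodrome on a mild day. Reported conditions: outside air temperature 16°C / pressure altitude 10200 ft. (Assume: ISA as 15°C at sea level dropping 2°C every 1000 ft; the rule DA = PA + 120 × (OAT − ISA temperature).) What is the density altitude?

ISA temperature at 10200 ft = 15 − 2 × (10200/1000) = -5.4°C.
ISA deviation = 16 − (-5.4) = +21.4°C.
Density altitude = 10200 + 120 × (21.4) = 10200 + (+2568) = 12768 ft.

12768 ft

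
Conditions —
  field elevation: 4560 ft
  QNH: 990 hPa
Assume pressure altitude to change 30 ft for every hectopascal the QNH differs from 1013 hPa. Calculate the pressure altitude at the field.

Pressure correction = (1013 − 990) × 30 = +690 ft.
Pressure altitude = 4560 + (+690) = 5250 ft.

5250 ft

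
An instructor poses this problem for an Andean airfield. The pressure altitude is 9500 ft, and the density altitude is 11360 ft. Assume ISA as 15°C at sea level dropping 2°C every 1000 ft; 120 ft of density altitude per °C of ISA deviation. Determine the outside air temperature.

11.5°C

Density altitude − pressure altitude = 11360 − 9500 = +1860 ft.
At 120 ft/°C that is an ISA deviation of 1860/120 = +15.5°C.
ISA temperature at 9500 ft = 15 − 2 × (9500/1000) = -4°C.
OAT = ISA + deviation = -4 + (+15.5) = 11.5°C.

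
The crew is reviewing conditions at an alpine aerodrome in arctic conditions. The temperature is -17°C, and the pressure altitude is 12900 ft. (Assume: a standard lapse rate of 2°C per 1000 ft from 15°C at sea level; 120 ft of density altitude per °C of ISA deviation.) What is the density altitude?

ISA temperature at 12900 ft = 15 − 2 × (12900/1000) = -10.8°C.
ISA deviation = -17 − (-10.8) = -6.2°C.
Density altitude = 12900 + 120 × (-6.2) = 12900 + (-744) = 12156 ft.

12156 ft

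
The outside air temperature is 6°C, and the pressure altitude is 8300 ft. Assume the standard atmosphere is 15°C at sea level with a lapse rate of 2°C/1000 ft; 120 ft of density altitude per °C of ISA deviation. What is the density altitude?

9212 ft

ISA temperature at 8300 ft = 15 − 2 × (8300/1000) = -1.6°C.
ISA deviation = 6 − (-1.6) = +7.6°C.
Density altitude = 8300 + 120 × (7.6) = 8300 + (+912) = 9212 ft.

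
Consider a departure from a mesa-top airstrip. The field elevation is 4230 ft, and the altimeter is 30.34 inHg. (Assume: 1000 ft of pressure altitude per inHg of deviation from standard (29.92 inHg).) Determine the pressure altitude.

Pressure correction = (29.92 − 30.34) × 1000 = -420 ft.
Pressure altitude = 4230 + (-420) = 3810 ft.

3810 ft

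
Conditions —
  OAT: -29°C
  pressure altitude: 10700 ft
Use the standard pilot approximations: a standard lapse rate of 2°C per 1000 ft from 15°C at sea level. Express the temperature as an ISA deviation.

ISA-22.6°C

ISA temperature at 10700 ft = 15 − 2 × (10700/1000) = -6.4°C.
Deviation = OAT − ISA = -29 − (-6.4) = -22.6°C.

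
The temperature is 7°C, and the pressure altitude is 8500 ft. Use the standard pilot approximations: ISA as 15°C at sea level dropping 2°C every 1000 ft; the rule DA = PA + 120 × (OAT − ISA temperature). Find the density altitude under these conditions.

ISA temperature at 8500 ft = 15 − 2 × (8500/1000) = -2°C.
ISA deviation = 7 − (-2) = +9°C.
Density altitude = 8500 + 120 × (9) = 8500 + (+1080) = 9580 ft.

9580 ft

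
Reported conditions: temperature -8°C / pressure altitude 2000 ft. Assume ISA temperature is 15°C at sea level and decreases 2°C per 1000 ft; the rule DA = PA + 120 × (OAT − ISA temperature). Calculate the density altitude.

ISA temperature at 2000 ft = 15 − 2 × (2000/1000) = 11°C.
ISA deviation = -8 − 11 = -19°C.
Density altitude = 2000 + 120 × (-19) = 2000 + (-2280) = -280 ft.

-280 ft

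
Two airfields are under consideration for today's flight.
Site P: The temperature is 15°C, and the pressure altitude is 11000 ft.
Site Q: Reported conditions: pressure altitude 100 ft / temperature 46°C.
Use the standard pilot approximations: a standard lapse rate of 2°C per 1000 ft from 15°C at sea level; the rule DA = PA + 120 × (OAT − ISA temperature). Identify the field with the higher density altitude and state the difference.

Site P by 9796 ft

Site P: ISA temp = -7°C, deviation +22°C, DA = 11000 + 120 × 22 = 13640 ft.
Site Q: ISA temp = 14.8°C, deviation +31.2°C, DA = 100 + 120 × 31.2 = 3844 ft.
Site P is higher by 13640 − 3844 = 9796 ft.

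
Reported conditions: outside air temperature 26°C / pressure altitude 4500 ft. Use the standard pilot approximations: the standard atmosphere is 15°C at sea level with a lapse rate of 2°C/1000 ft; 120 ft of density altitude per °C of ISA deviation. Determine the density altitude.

ISA temperature at 4500 ft = 15 − 2 × (4500/1000) = 6°C.
ISA deviation = 26 − 6 = +20°C.
Density altitude = 4500 + 120 × (20) = 4500 + (+2400) = 6900 ft.

6900 ft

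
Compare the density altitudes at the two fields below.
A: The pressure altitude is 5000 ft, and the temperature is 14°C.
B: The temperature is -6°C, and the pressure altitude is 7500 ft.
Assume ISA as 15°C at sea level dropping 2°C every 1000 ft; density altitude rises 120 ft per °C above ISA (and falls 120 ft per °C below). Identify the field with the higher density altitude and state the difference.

B by 700 ft

A: ISA temp = 5°C, deviation +9°C, DA = 5000 + 120 × 9 = 6080 ft.
B: ISA temp = 0°C, deviation -6°C, DA = 7500 + 120 × (-6) = 6780 ft.
B is higher by 6780 − 6080 = 700 ft.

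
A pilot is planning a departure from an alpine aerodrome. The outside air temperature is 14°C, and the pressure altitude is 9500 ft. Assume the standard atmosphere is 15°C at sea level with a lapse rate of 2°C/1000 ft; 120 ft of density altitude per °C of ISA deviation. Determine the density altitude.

ISA temperature at 9500 ft = 15 − 2 × (9500/1000) = -4°C.
ISA deviation = 14 − (-4) = +18°C.
Density altitude = 9500 + 120 × (18) = 9500 + (+2160) = 11660 ft.

11660 ft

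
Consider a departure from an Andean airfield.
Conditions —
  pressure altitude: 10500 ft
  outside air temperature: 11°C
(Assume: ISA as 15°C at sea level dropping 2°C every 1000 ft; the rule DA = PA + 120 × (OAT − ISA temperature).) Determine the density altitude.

12540 ft

ISA temperature at 10500 ft = 15 − 2 × (10500/1000) = -6°C.
ISA deviation = 11 − (-6) = +17°C.
Density altitude = 10500 + 120 × (17) = 10500 + (+2040) = 12540 ft.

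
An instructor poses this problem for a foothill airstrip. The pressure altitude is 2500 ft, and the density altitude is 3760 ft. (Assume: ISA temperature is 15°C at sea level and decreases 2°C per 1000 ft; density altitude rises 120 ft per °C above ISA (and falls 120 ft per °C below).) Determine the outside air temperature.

20.5°C

Density altitude − pressure altitude = 3760 − 2500 = +1260 ft.
At 120 ft/°C that is an ISA deviation of 1260/120 = +10.5°C.
ISA temperature at 2500 ft = 15 − 2 × (2500/1000) = 10°C.
OAT = ISA + deviation = 10 + (+10.5) = 20.5°C.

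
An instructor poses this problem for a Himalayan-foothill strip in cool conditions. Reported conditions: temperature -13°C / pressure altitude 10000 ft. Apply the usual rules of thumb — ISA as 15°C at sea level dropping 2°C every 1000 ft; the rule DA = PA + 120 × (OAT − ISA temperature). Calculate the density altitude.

ISA temperature at 10000 ft = 15 − 2 × (10000/1000) = -5°C.
ISA deviation = -13 − (-5) = -8°C.
Density altitude = 10000 + 120 × (-8) = 10000 + (-960) = 9040 ft.

9040 ft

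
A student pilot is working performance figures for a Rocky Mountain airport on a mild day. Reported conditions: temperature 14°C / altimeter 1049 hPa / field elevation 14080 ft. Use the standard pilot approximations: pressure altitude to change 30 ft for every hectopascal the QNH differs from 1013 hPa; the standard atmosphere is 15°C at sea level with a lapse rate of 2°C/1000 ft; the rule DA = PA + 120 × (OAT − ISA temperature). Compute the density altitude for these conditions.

Pressure altitude = 14080 + (1013 − 1049) × 30 = 14080 + (-1080) = 13000 ft.
ISA temperature at 13000 ft = 15 − 2 × (13000/1000) = -11°C.
ISA deviation = 14 − (-11) = +25°C.
Density altitude = 13000 + 120 × (25) = 16000 ft.

16000 ft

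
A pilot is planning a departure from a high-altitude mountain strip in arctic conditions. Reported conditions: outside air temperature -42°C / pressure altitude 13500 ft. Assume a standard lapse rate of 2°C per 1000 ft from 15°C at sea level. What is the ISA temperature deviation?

ISA temperature at 13500 ft = 15 − 2 × (13500/1000) = -12°C.
Deviation = OAT − ISA = -42 − (-12) = -30°C.

ISA-30°C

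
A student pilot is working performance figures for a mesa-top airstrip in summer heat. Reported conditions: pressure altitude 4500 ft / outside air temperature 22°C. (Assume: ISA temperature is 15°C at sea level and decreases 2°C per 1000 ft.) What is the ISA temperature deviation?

ISA temperature at 4500 ft = 15 − 2 × (4500/1000) = 6°C.
Deviation = OAT − ISA = 22 − 6 = +16°C.

ISA+16°C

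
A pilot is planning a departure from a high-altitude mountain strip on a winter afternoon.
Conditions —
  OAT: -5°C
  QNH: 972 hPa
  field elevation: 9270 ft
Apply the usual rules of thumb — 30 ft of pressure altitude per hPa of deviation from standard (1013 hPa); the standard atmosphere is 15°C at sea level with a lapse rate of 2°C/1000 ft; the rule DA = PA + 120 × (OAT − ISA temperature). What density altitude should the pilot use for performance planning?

Pressure altitude = 9270 + (1013 − 972) × 30 = 9270 + (+1230) = 10500 ft.
ISA temperature at 10500 ft = 15 − 2 × (10500/1000) = -6°C.
ISA deviation = -5 − (-6) = +1°C.
Density altitude = 10500 + 120 × (1) = 10620 ft.

10620 ft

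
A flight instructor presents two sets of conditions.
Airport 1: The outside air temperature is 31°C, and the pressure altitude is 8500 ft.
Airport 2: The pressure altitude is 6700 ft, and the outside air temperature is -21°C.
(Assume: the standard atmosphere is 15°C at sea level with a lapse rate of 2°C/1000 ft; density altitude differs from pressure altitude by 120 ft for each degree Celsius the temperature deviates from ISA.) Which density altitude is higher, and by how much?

Airport 1 by 8472 ft

Airport 1: ISA temp = -2°C, deviation +33°C, DA = 8500 + 120 × 33 = 12460 ft.
Airport 2: ISA temp = 1.6°C, deviation -22.6°C, DA = 6700 + 120 × (-22.6) = 3988 ft.
Airport 1 is higher by 12460 − 3988 = 8472 ft.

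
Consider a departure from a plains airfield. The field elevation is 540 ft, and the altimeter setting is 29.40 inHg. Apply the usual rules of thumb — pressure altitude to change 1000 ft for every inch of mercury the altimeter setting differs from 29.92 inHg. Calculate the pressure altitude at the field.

1060 ft

Pressure correction = (29.92 − 29.40) × 1000 = +520 ft.
Pressure altitude = 540 + (+520) = 1060 ft.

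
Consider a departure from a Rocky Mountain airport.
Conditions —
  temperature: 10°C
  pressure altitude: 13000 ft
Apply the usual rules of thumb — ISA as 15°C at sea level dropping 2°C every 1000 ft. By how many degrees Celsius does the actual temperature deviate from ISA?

ISA temperature at 13000 ft = 15 − 2 × (13000/1000) = -11°C.
Deviation = OAT − ISA = 10 − (-11) = +21°C.

ISA+21°C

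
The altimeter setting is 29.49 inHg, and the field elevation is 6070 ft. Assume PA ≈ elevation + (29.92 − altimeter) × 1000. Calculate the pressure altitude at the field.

Pressure correction = (29.92 − 29.49) × 1000 = +430 ft.
Pressure altitude = 6070 + (+430) = 6500 ft.

6500 ft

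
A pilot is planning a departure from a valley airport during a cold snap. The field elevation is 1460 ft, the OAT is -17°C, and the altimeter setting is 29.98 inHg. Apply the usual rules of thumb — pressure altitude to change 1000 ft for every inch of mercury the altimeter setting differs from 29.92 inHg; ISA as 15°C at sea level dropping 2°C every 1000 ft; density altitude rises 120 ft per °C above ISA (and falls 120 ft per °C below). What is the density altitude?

-2104 ft

Pressure altitude = 1460 + (29.92 − 29.98) × 1000 = 1460 + (-60) = 1400 ft.
ISA temperature at 1400 ft = 15 − 2 × (1400/1000) = 12.2°C.
ISA deviation = -17 − 12.2 = -29.2°C.
Density altitude = 1400 + 120 × (-29.2) = -2104 ft.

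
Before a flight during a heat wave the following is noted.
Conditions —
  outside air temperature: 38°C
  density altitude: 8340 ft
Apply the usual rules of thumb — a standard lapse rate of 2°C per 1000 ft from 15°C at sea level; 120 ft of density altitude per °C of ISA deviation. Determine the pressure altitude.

4500 ft

DA = PA + 120 × (OAT − (15 − 2·PA/1000)) = PA + 120·OAT − 1800 + 0.24·PA = 1.24·PA + 120·OAT − 1800.
So 1.24·PA = 8340 − 120 × 38 + 1800 = 5580.
PA = 5580 / 1.24 = 4500 ft.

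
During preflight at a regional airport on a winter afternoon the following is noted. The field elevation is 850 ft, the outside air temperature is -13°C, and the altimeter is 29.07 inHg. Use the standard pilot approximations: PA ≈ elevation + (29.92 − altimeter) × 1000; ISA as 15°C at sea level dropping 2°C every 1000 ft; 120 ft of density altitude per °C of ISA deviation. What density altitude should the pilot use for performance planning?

-1252 ft

Pressure altitude = 850 + (29.92 − 29.07) × 1000 = 850 + (+850) = 1700 ft.
ISA temperature at 1700 ft = 15 − 2 × (1700/1000) = 11.6°C.
ISA deviation = -13 − 11.6 = -24.6°C.
Density altitude = 1700 + 120 × (-24.6) = -1252 ft.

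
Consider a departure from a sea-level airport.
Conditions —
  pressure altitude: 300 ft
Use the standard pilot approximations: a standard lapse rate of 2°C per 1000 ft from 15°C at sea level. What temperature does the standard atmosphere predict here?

14.4°C

ISA temperature = 15 − 2 × (300/1000) = 15 − 0.6 = 14.4°C.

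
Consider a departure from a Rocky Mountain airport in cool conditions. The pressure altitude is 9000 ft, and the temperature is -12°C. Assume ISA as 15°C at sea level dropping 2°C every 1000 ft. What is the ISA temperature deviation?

ISA-9°C

ISA temperature at 9000 ft = 15 − 2 × (9000/1000) = -3°C.
Deviation = OAT − ISA = -12 − (-3) = -9°C.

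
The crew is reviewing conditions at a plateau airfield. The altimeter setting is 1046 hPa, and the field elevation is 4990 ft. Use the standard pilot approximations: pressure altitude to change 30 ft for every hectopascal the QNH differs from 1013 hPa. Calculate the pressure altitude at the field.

Pressure correction = (1013 − 1046) × 30 = -990 ft.
Pressure altitude = 4990 + (-990) = 4000 ft.

4000 ft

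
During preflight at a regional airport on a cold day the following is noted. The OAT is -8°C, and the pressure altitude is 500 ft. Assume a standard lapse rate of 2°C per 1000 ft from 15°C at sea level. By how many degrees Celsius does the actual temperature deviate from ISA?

ISA-22°C

ISA temperature at 500 ft = 15 − 2 × (500/1000) = 14°C.
Deviation = OAT − ISA = -8 − 14 = -22°C.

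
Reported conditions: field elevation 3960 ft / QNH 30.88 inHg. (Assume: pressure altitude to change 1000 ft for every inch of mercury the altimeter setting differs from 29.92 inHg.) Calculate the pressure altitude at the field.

Pressure correction = (29.92 − 30.88) × 1000 = -960 ft.
Pressure altitude = 3960 + (-960) = 3000 ft.

3000 ft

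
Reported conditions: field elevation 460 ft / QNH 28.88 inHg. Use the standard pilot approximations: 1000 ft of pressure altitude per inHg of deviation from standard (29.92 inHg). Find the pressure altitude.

Pressure correction = (29.92 − 28.88) × 1000 = +1040 ft.
Pressure altitude = 460 + (+1040) = 1500 ft.

1500 ft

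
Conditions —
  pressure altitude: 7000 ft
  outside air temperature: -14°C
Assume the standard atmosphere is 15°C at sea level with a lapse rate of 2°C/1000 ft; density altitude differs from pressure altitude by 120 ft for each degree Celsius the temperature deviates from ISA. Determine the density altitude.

5200 ft

ISA temperature at 7000 ft = 15 − 2 × (7000/1000) = 1°C.
ISA deviation = -14 − 1 = -15°C.
Density altitude = 7000 + 120 × (-15) = 7000 + (-1800) = 5200 ft.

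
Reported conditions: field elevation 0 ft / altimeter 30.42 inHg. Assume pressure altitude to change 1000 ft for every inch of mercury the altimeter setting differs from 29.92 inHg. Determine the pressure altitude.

-500 ft

Pressure correction = (29.92 − 30.42) × 1000 = -500 ft.
Pressure altitude = 0 + (-500) = -500 ft.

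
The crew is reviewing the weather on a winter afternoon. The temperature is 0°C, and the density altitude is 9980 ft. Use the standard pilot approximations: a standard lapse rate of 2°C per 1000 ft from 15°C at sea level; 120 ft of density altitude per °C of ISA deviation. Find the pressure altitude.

9500 ft

DA = PA + 120 × (OAT − (15 − 2·PA/1000)) = PA + 120·OAT − 1800 + 0.24·PA = 1.24·PA + 120·OAT − 1800.
So 1.24·PA = 9980 − 120 × 0 + 1800 = 11780.
PA = 11780 / 1.24 = 9500 ft.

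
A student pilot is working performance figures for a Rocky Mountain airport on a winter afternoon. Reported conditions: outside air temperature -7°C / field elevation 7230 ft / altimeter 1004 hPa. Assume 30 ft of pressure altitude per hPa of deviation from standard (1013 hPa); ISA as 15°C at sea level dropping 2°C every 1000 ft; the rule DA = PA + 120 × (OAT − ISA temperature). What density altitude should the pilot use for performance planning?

Pressure altitude = 7230 + (1013 − 1004) × 30 = 7230 + (+270) = 7500 ft.
ISA temperature at 7500 ft = 15 − 2 × (7500/1000) = 0°C.
ISA deviation = -7 − 0 = -7°C.
Density altitude = 7500 + 120 × (-7) = 6660 ft.

6660 ft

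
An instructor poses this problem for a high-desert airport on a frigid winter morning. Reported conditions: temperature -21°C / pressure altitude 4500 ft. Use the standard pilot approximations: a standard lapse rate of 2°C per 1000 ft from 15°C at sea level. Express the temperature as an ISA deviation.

ISA-27°C

ISA temperature at 4500 ft = 15 − 2 × (4500/1000) = 6°C.
Deviation = OAT − ISA = -21 − 6 = -27°C.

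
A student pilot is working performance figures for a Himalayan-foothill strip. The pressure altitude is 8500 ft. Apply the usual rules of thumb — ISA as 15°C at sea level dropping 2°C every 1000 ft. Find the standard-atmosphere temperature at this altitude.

ISA temperature = 15 − 2 × (8500/1000) = 15 − 17 = -2°C.

-2°C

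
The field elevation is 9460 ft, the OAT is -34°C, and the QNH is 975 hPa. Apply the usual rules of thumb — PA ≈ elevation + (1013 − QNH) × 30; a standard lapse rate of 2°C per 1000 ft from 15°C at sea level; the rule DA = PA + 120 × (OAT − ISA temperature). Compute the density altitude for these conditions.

7264 ft

Pressure altitude = 9460 + (1013 − 975) × 30 = 9460 + (+1140) = 10600 ft.
ISA temperature at 10600 ft = 15 − 2 × (10600/1000) = -6.2°C.
ISA deviation = -34 − (-6.2) = -27.8°C.
Density altitude = 10600 + 120 × (-27.8) = 7264 ft.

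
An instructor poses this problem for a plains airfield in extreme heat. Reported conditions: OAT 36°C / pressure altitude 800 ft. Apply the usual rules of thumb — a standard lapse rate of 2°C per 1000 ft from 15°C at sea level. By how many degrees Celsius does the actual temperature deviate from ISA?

ISA temperature at 800 ft = 15 − 2 × (800/1000) = 13.4°C.
Deviation = OAT − ISA = 36 − 13.4 = +22.6°C.

ISA+22.6°C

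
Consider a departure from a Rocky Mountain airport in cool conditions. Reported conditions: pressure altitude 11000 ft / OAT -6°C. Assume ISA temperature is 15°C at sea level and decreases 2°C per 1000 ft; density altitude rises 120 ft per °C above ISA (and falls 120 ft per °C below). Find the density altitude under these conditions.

ISA temperature at 11000 ft = 15 − 2 × (11000/1000) = -7°C.
ISA deviation = -6 − (-7) = +1°C.
Density altitude = 11000 + 120 × (1) = 11000 + (+120) = 11120 ft.

11120 ft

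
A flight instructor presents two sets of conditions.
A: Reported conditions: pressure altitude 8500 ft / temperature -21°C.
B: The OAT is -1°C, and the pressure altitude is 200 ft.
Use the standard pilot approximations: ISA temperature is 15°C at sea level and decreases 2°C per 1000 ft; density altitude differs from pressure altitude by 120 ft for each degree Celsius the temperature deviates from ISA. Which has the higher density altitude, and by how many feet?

A by 7892 ft

A: ISA temp = -2°C, deviation -19°C, DA = 8500 + 120 × (-19) = 6220 ft.
B: ISA temp = 14.6°C, deviation -15.6°C, DA = 200 + 120 × (-15.6) = -1672 ft.
A is higher by 6220 − (-1672) = 7892 ft.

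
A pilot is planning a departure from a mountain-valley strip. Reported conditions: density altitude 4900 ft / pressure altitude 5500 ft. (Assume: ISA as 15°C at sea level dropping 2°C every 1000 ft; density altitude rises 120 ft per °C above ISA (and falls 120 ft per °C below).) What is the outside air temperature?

-1°C

Density altitude − pressure altitude = 4900 − 5500 = -600 ft.
At 120 ft/°C that is an ISA deviation of -600/120 = -5°C.
ISA temperature at 5500 ft = 15 − 2 × (5500/1000) = 4°C.
OAT = ISA + deviation = 4 + (-5) = -1°C.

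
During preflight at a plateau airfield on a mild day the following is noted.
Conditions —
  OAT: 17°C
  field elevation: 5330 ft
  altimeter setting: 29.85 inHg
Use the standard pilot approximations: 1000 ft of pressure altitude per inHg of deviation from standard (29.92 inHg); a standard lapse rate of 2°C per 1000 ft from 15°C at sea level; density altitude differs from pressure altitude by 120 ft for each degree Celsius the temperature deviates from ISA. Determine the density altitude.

Pressure altitude = 5330 + (29.92 − 29.85) × 1000 = 5330 + (+70) = 5400 ft.
ISA temperature at 5400 ft = 15 − 2 × (5400/1000) = 4.2°C.
ISA deviation = 17 − 4.2 = +12.8°C.
Density altitude = 5400 + 120 × (12.8) = 6936 ft.

6936 ft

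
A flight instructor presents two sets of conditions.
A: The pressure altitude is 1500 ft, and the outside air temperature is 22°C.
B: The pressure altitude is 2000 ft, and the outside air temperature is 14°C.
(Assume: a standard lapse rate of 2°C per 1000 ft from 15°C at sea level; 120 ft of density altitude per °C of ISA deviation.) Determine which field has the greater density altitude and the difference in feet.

A: ISA temp = 12°C, deviation +10°C, DA = 1500 + 120 × 10 = 2700 ft.
B: ISA temp = 11°C, deviation +3°C, DA = 2000 + 120 × 3 = 2360 ft.
A is higher by 2700 − 2360 = 340 ft.

A by 340 ft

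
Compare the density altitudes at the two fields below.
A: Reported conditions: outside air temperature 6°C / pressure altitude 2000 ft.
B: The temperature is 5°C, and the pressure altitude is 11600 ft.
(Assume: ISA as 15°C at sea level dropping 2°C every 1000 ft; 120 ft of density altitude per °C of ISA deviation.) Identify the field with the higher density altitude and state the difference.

A: ISA temp = 11°C, deviation -5°C, DA = 2000 + 120 × (-5) = 1400 ft.
B: ISA temp = -8.2°C, deviation +13.2°C, DA = 11600 + 120 × 13.2 = 13184 ft.
B is higher by 13184 − 1400 = 11784 ft.

B by 11784 ft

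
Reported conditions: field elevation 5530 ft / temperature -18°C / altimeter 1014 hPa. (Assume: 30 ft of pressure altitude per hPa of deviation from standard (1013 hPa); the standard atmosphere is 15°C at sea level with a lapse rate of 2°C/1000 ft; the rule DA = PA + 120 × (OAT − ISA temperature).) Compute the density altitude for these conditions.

2860 ft

Pressure altitude = 5530 + (1013 − 1014) × 30 = 5530 + (-30) = 5500 ft.
ISA temperature at 5500 ft = 15 − 2 × (5500/1000) = 4°C.
ISA deviation = -18 − 4 = -22°C.
Density altitude = 5500 + 120 × (-22) = 2860 ft.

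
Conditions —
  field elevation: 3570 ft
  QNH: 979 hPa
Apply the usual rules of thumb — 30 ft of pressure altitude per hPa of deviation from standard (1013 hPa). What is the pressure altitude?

4590 ft

Pressure correction = (1013 − 979) × 30 = +1020 ft.
Pressure altitude = 3570 + (+1020) = 4590 ft.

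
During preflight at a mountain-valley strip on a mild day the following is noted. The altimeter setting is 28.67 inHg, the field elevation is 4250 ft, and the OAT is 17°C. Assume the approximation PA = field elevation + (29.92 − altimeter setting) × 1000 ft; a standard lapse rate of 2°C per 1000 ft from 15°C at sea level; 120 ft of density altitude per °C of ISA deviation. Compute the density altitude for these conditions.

7060 ft

Pressure altitude = 4250 + (29.92 − 28.67) × 1000 = 4250 + (+1250) = 5500 ft.
ISA temperature at 5500 ft = 15 − 2 × (5500/1000) = 4°C.
ISA deviation = 17 − 4 = +13°C.
Density altitude = 5500 + 120 × (13) = 7060 ft.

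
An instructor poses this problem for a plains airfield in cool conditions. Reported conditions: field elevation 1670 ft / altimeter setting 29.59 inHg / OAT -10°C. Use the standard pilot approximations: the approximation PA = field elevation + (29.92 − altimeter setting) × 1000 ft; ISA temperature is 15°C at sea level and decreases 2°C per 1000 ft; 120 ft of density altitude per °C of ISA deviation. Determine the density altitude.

Pressure altitude = 1670 + (29.92 − 29.59) × 1000 = 1670 + (+330) = 2000 ft.
ISA temperature at 2000 ft = 15 − 2 × (2000/1000) = 11°C.
ISA deviation = -10 − 11 = -21°C.
Density altitude = 2000 + 120 × (-21) = -520 ft.

-520 ft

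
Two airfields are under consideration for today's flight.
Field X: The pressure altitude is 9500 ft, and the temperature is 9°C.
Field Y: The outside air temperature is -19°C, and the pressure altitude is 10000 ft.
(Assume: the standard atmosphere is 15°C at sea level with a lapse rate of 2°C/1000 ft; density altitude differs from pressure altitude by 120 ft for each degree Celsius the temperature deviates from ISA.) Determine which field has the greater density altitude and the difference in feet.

Field X by 2740 ft

Field X: ISA temp = -4°C, deviation +13°C, DA = 9500 + 120 × 13 = 11060 ft.
Field Y: ISA temp = -5°C, deviation -14°C, DA = 10000 + 120 × (-14) = 8320 ft.
Field X is higher by 11060 − 8320 = 2740 ft.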